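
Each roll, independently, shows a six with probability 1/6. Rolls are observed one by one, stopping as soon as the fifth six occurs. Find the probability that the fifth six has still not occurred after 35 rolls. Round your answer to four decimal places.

0.2843

Needing more than 35 rolls ⇔ fewer than 5 successes in the first 35. With X ~ Binomial(35, 0.166667), P(Y > 35) = P(X ≤ 4).
  k=0: C(35,0)·0.166667^0·0.833333^35 = 0.001693
  k=1: C(35,1)·0.166667^1·0.833333^34 = 0.011851
  k=2: C(35,2)·0.166667^2·0.833333^33 = 0.040293
  k=3: C(35,3)·0.166667^3·0.833333^32 = 0.088645
  k=4: C(35,4)·0.166667^4·0.833333^31 = 0.141833
P(X ≤ 4) = 0.284315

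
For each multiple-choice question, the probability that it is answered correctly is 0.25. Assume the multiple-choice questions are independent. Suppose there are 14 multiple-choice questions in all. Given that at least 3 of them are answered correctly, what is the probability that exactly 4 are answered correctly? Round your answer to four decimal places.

X ~ Binomial(14, 0.25). Want P(X=4 | X≥3) = P(X=4) / P(X≥3).
P(X=4) = C(14,4)·0.25^4·0.75^10 = 0.220195
P(X≥3) = 1 − 0.017818 − 0.083150 − 0.180159 = 0.718872
Ratio = 0.220195 / 0.718872 = 0.306306

0.3063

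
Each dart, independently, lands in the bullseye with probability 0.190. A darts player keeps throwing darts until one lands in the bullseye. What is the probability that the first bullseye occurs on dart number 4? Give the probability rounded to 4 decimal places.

0.1010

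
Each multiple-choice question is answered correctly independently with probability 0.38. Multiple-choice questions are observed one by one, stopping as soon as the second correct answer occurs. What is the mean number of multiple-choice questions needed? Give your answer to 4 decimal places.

5.2632

Y = total multiple-choice questions until the second success; negative binomial with r=2, p=0.38.
E[Y] = r / p = 2 / 0.38 = 5.263158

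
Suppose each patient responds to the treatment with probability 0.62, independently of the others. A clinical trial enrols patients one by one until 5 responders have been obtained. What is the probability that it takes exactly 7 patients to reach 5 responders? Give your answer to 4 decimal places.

0.1984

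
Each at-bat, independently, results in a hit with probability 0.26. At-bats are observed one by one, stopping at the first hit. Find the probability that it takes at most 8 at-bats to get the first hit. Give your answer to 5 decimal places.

0.91008

Y = number of at-bats to the first success; geometric, p = 0.26.
P(Y ≤ 8) = 1 − (1−p)^8 = 1 − 0.0899195 = 0.9100805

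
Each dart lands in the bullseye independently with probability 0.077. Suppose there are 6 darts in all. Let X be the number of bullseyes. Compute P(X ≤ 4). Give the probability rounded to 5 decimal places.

0.99998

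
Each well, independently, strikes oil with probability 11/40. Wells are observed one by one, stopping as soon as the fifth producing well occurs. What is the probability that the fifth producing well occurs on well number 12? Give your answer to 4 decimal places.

Y = trial on which the fifth success occurs; negative binomial, r=5, p=0.275.
P(Y=12) = C(11,4) · p^5 · (1−p)^7
= 330 · 0.0015728 · 0.10528 = 0.054644

0.0546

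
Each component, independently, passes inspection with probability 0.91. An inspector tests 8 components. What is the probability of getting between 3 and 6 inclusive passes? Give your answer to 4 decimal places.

0.1577

X ~ Binomial(8, 0.91); P(3 ≤ X ≤ 6) = Σ C(8,k) p^k (1−p)^(8−k) over k:
  k=3: C(8,3)·0.91^3·0.09^5 = 0.000249
  k=4: C(8,4)·0.91^4·0.09^4 = 0.003149
  k=5: C(8,5)·0.91^5·0.09^3 = 0.025475
  k=6: C(8,6)·0.91^6·0.09^2 = 0.128793
Total = 0.157667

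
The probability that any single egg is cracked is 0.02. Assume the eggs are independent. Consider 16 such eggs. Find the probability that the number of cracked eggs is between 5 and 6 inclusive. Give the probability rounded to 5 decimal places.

0.00001

X ~ Binomial(16, 0.02); P(5 ≤ X ≤ 6) = Σ C(16,k) p^k (1−p)^(16−k) over k:
  k=5: C(16,5)·0.02^5·0.98^11 = 0.0000112
  k=6: C(16,6)·0.02^6·0.98^10 = 0.0000004
Total = 0.0000116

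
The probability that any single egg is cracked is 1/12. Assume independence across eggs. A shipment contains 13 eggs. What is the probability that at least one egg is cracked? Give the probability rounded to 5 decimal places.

0.67734

P(at least one) = 1 − P(none) = 1 − (1 − 0.083333)^13
= 1 − 0.3226627 = 0.6773373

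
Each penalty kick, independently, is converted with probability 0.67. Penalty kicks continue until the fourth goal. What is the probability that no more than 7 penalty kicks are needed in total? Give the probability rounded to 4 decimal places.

0.8318

Finishing within 7 penalty kicks ⇔ at least 4 successes in the first 7. With X ~ Binomial(7, 0.67), P(Y ≤ 7) = 1 − P(X ≤ 3).
  k=0: C(7,0)·0.67^0·0.33^7 = 0.000426
  k=1: C(7,1)·0.67^1·0.33^6 = 0.006057
  k=2: C(7,2)·0.67^2·0.33^5 = 0.036893
  k=3: C(7,3)·0.67^3·0.33^4 = 0.124838
1 − 0.168214 = 0.831786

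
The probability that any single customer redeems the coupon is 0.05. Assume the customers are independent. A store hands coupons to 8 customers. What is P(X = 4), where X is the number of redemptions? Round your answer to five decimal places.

0.00036

X ~ Binomial(n=8, p=0.05).
P(X=4) = C(8,4) · p^4 · (1−p)^4
= 70 · 6.25e-06 · 0.81451 = 0.0003563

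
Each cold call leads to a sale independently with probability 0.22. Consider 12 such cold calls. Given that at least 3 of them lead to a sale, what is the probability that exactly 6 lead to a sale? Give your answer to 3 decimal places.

X ~ Binomial(12, 0.22). Want P(X=6 | X≥3) = P(X=6) / P(X≥3).
P(X=6) = C(12,6)·0.22^6·0.78^6 = 0.02359
P(X≥3) = 1 − 0.05071 − 0.17165 − 0.26628 = 0.51136
Ratio = 0.02359 / 0.51136 = 0.04614

0.046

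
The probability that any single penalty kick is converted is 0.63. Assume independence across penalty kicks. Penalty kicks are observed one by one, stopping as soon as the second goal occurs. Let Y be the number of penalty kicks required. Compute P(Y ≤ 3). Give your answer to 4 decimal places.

Finishing within 3 penalty kicks ⇔ at least 2 successes in the first 3. With X ~ Binomial(3, 0.63), P(Y ≤ 3) = 1 − P(X ≤ 1).
  k=0: C(3,0)·0.63^0·0.37^3 = 0.050653
  k=1: C(3,1)·0.63^1·0.37^2 = 0.258741
1 − 0.309394 = 0.690606

0.6906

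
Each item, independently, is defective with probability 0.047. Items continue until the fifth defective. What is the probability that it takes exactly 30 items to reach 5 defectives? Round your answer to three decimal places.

0.002

Y = trial on which the fifth success occurs; negative binomial, r=5, p=0.047.
P(Y=30) = C(29,4) · p^5 · (1−p)^25
= 23751 · 2.2935e-07 · 0.30014 = 0.00163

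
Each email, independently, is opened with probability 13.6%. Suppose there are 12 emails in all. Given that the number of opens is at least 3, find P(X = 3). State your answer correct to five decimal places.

X ~ Binomial(12, 0.136). Want P(X=3 | X≥3) = P(X=3) / P(X≥3).
P(X=3) = C(12,3)·0.136^3·0.864^9 = 0.1484783
P(X≥3) = 1 − 0.1730473 − 0.3268672 − 0.2829822 = 0.2171032
Ratio = 0.1484783 / 0.2171032 = 0.6839066

0.68391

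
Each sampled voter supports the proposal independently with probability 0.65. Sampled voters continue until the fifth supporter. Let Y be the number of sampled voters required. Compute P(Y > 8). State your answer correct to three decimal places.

Needing more than 8 sampled voters ⇔ fewer than 5 successes in the first 8. With X ~ Binomial(8, 0.65), P(Y > 8) = P(X ≤ 4).
  k=0: C(8,0)·0.65^0·0.35^8 = 0.00023
  k=1: C(8,1)·0.65^1·0.35^7 = 0.00335
  k=2: C(8,2)·0.65^2·0.35^6 = 0.02175
  k=3: C(8,3)·0.65^3·0.35^5 = 0.08077
  k=4: C(8,4)·0.65^4·0.35^4 = 0.18751
P(X ≤ 4) = 0.29360

0.294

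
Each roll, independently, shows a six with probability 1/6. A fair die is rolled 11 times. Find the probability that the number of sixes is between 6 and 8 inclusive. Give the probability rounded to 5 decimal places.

0.00460

X ~ Binomial(11, 0.166667); P(6 ≤ X ≤ 8) = Σ C(11,k) p^k (1−p)^(11−k) over k:
  k=6: C(11,6)·0.166667^6·0.833333^5 = 0.0039795
  k=7: C(11,7)·0.166667^7·0.833333^4 = 0.0005685
  k=8: C(11,8)·0.166667^8·0.833333^3 = 0.0000568
Total = 0.0046048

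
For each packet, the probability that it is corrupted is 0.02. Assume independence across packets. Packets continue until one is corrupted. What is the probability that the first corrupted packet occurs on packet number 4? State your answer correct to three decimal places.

0.019

Geometric (trials to first success), p = 0.02.
P(Y = 4) = (1−p)^3 · p = 0.94119 · 0.02 = 0.01882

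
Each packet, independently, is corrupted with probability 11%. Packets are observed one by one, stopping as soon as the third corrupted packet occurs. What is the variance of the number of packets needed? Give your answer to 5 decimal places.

Y = total packets until the third success; negative binomial with r=3, p=0.11.
Var(Y) = r(1−p)/p² = 3·0.89 / 0.11² = 220.6611570

220.66116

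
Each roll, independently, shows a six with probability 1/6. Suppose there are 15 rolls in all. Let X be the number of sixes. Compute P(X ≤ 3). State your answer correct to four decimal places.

0.7685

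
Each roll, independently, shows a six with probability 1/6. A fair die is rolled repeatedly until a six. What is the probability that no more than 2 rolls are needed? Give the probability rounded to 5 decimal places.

0.30556

Y = number of rolls to the first success; geometric, p = 0.166667.
P(Y ≤ 2) = 1 − (1−p)^2 = 1 − 0.6944444 = 0.3055556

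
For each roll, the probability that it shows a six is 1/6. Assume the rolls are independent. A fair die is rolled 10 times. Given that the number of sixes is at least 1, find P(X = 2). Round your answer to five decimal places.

X ~ Binomial(10, 0.166667). Want P(X=2 | X≥1) = P(X=2) / P(X≥1).
P(X=2) = C(10,2)·0.166667^2·0.833333^8 = 0.2907100
P(X≥1) = 1 − 0.1615056 = 0.8384944
Ratio = 0.2907100 / 0.8384944 = 0.3467048

0.34670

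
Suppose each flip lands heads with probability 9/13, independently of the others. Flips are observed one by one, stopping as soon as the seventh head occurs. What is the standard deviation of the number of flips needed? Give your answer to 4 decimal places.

Y = total flips until the seventh success; negative binomial with r=7, p=0.692308.
SD(Y) = √[r(1−p)/p²] = √(4.493827) = 2.119865

2.1199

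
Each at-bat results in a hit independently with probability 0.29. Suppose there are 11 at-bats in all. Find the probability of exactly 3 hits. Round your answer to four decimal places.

0.2599

X ~ Binomial(n=11, p=0.29).
P(X=3) = C(11,3) · p^3 · (1−p)^8
= 165 · 0.024389 · 0.064575 = 0.259863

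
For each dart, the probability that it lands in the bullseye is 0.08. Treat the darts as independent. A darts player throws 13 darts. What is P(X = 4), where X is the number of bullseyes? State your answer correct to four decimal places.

0.0138

X ~ Binomial(n=13, p=0.08).
P(X=4) = C(13,4) · p^4 · (1−p)^9
= 715 · 4.096e-05 · 0.47216 = 0.013828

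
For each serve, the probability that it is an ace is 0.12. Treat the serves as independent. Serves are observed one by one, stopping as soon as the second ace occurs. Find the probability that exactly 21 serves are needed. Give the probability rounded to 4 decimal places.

Y = trial on which the second success occurs; negative binomial, r=2, p=0.12.
P(Y=21) = C(20,1) · p^2 · (1−p)^19
= 20 · 0.0144 · 0.08814 = 0.025384

0.0254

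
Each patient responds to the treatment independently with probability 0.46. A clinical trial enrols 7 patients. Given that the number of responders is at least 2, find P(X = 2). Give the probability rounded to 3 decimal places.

0.225

X ~ Binomial(7, 0.46). Want P(X=2 | X≥2) = P(X=2) / P(X≥2).
P(X=2) = C(7,2)·0.46^2·0.54^5 = 0.20403
P(X≥2) = 1 − 0.01339 − 0.07984 = 0.90677
Ratio = 0.20403 / 0.90677 = 0.22501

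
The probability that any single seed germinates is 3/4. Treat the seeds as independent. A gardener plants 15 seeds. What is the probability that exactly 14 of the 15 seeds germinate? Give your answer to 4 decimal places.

X ~ Binomial(n=15, p=0.75).
P(X=14) = C(15,14) · p^14 · (1−p)^1
= 15 · 0.017818 · 0.25 = 0.066817

0.0668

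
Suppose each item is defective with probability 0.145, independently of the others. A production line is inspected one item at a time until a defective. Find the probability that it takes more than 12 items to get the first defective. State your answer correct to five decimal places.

0.15261

Y = number of items to the first success; geometric, p = 0.145.
P(Y > 12) = P(first 12 all fail) = (1−p)^12 = 0.1526136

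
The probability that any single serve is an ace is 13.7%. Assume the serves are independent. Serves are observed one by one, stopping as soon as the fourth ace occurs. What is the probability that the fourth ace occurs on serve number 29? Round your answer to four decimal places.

Y = trial on which the fourth success occurs; negative binomial, r=4, p=0.137.
P(Y=29) = C(28,3) · p^4 · (1−p)^25
= 3276 · 0.00035228 · 0.025134 = 0.029007

0.0290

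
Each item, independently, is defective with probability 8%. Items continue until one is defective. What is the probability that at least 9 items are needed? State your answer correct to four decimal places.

0.5132

Y = number of items to the first success; geometric, p = 0.08.
P(Y > 8) = P(first 8 all fail) = (1−p)^8 = 0.513219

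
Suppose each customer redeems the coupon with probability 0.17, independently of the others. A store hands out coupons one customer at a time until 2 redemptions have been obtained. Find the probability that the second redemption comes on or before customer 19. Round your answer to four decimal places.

Finishing within 19 customers ⇔ at least 2 successes in the first 19. With X ~ Binomial(19, 0.17), P(Y ≤ 19) = 1 − P(X ≤ 1).
  k=0: C(19,0)·0.17^0·0.83^19 = 0.029006
  k=1: C(19,1)·0.17^1·0.83^18 = 0.112878
1 − 0.141883 = 0.858117

0.8581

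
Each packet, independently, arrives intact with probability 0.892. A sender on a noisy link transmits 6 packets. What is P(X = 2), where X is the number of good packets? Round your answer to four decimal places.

X ~ Binomial(n=6, p=0.892).
P(X=2) = C(6,2) · p^2 · (1−p)^4
= 15 · 0.79566 · 0.00013605 = 0.001624

0.0016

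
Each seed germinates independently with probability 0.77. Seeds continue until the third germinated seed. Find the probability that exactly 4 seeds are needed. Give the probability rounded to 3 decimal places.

Y = trial on which the third success occurs; negative binomial, r=3, p=0.77.
P(Y=4) = C(3,2) · p^3 · (1−p)^1
= 3 · 0.45653 · 0.23 = 0.31501

0.315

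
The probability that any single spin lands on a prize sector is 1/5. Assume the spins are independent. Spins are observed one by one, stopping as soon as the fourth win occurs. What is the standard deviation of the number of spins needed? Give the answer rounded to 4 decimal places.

8.9443

Y = total spins until the fourth success; negative binomial with r=4, p=0.20.
SD(Y) = √[r(1−p)/p²] = √(80.000000) = 8.944272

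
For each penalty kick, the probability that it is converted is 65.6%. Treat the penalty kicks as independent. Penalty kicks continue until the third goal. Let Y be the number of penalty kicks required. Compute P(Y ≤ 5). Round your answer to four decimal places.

0.7741

Finishing within 5 penalty kicks ⇔ at least 3 successes in the first 5. With X ~ Binomial(5, 0.656), P(Y ≤ 5) = 1 − P(X ≤ 2).
  k=0: C(5,0)·0.656^0·0.344^5 = 0.004817
  k=1: C(5,1)·0.656^1·0.344^4 = 0.045931
  k=2: C(5,2)·0.656^2·0.344^3 = 0.175179
1 − 0.225928 = 0.774072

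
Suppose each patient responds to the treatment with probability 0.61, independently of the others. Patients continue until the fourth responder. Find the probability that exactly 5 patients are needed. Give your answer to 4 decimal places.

0.2160

Y = trial on which the fourth success occurs; negative binomial, r=4, p=0.61.
P(Y=5) = C(4,3) · p^4 · (1−p)^1
= 4 · 0.13846 · 0.39 = 0.215995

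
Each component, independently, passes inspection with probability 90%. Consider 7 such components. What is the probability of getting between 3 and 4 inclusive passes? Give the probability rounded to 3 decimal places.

X ~ Binomial(7, 0.90); P(3 ≤ X ≤ 4) = Σ C(7,k) p^k (1−p)^(7−k) over k:
  k=3: C(7,3)·0.90^3·0.10^4 = 0.00255
  k=4: C(7,4)·0.90^4·0.10^3 = 0.02296
Total = 0.02551

0.026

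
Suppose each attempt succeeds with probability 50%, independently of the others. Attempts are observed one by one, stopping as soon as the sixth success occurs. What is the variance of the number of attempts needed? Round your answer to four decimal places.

12.0000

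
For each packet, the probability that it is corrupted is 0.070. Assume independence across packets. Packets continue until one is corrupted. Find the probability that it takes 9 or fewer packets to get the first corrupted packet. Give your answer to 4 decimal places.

0.4796

Y = number of packets to the first success; geometric, p = 0.07.
P(Y ≤ 9) = 1 − (1−p)^9 = 1 − 0.520411 = 0.479589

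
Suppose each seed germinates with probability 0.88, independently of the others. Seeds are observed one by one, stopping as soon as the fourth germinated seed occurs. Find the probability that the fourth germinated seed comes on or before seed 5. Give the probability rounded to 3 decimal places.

Finishing within 5 seeds ⇔ at least 4 successes in the first 5. With X ~ Binomial(5, 0.88), P(Y ≤ 5) = 1 − P(X ≤ 3).
  k=0: C(5,0)·0.88^0·0.12^5 = 0.00002
  k=1: C(5,1)·0.88^1·0.12^4 = 0.00091
  k=2: C(5,2)·0.88^2·0.12^3 = 0.01338
  k=3: C(5,3)·0.88^3·0.12^2 = 0.09813
1 − 0.11245 = 0.88755

0.888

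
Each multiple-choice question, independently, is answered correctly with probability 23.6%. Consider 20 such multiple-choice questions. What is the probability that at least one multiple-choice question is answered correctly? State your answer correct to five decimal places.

0.99541

P(at least one) = 1 − P(none) = 1 − (1 − 0.236)^20
= 1 − 0.0045906 = 0.9954094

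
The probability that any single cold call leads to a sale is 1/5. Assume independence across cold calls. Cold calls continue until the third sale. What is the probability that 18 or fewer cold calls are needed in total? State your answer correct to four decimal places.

0.7287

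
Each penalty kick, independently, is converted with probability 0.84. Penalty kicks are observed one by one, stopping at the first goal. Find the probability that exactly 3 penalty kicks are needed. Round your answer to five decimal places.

Geometric (trials to first success), p = 0.84.
P(Y = 3) = (1−p)^2 · p = 0.0256 · 0.84 = 0.0215040

0.02150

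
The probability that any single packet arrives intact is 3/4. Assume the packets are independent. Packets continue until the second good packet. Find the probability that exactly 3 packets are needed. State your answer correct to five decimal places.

Y = trial on which the second success occurs; negative binomial, r=2, p=0.75.
P(Y=3) = C(2,1) · p^2 · (1−p)^1
= 2 · 0.5625 · 0.25 = 0.2812500

0.28125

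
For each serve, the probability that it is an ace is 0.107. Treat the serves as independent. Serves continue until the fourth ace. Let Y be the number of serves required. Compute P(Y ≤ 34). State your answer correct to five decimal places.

0.50045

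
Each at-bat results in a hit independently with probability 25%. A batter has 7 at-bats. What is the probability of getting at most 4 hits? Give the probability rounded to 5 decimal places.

0.98712

X ~ Binomial(7, 0.25); P(X ≤ 4) = Σ C(7,k) p^k (1−p)^(7−k) over k:
  k=0: C(7,0)·0.25^0·0.75^7 = 0.1334839
  k=1: C(7,1)·0.25^1·0.75^6 = 0.3114624
  k=2: C(7,2)·0.25^2·0.75^5 = 0.3114624
  k=3: C(7,3)·0.25^3·0.75^4 = 0.1730347
  k=4: C(7,4)·0.25^4·0.75^3 = 0.0576782
Total = 0.9871216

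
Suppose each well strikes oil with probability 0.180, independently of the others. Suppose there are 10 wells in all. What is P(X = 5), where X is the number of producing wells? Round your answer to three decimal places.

0.018

X ~ Binomial(n=10, p=0.18).
P(X=5) = C(10,5) · p^5 · (1−p)^5
= 252 · 0.00018896 · 0.37074 = 0.01765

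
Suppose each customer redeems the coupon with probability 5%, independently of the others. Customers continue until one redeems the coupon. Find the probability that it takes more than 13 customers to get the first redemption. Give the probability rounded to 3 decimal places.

0.513

Y = number of customers to the first success; geometric, p = 0.05.
P(Y > 13) = P(first 13 all fail) = (1−p)^13 = 0.51334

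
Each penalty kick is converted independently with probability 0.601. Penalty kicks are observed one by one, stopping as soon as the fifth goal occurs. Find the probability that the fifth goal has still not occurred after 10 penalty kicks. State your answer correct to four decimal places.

Needing more than 10 penalty kicks ⇔ fewer than 5 successes in the first 10. With X ~ Binomial(10, 0.601), P(Y > 10) = P(X ≤ 4).
  k=0: C(10,0)·0.601^0·0.399^10 = 0.000102
  k=1: C(10,1)·0.601^1·0.399^9 = 0.001540
  k=2: C(10,2)·0.601^2·0.399^8 = 0.010441
  k=3: C(10,3)·0.601^3·0.399^7 = 0.041939
  k=4: C(10,4)·0.601^4·0.399^6 = 0.110549
P(X ≤ 4) = 0.164571

0.1646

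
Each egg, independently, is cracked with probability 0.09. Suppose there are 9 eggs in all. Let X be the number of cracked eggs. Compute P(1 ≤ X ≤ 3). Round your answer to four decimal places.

X ~ Binomial(9, 0.09); P(1 ≤ X ≤ 3) = Σ C(9,k) p^k (1−p)^(9−k) over k:
  k=1: C(9,1)·0.09^1·0.91^8 = 0.380905
  k=2: C(9,2)·0.09^2·0.91^7 = 0.150688
  k=3: C(9,3)·0.09^3·0.91^6 = 0.034774
Total = 0.566366

0.5664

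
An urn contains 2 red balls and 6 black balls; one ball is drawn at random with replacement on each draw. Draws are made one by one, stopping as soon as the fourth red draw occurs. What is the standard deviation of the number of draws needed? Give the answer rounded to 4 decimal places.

Y = total draws until the fourth success; negative binomial with r=4, p=0.25.
SD(Y) = √[r(1−p)/p²] = √(48.000000) = 6.928203

6.9282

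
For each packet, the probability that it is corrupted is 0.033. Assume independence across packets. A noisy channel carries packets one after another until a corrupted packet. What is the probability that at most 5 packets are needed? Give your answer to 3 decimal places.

0.154

Y = number of packets to the first success; geometric, p = 0.033.
P(Y ≤ 5) = 1 − (1−p)^5 = 1 − 0.84554 = 0.15446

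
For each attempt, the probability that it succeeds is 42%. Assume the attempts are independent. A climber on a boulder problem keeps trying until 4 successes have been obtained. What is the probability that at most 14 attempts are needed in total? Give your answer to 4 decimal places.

0.9039

Finishing within 14 attempts ⇔ at least 4 successes in the first 14. With X ~ Binomial(14, 0.42), P(Y ≤ 14) = 1 − P(X ≤ 3).
  k=0: C(14,0)·0.42^0·0.58^14 = 0.000488
  k=1: C(14,1)·0.42^1·0.58^13 = 0.004942
  k=2: C(14,2)·0.42^2·0.58^12 = 0.023264
  k=3: C(14,3)·0.42^3·0.58^11 = 0.067384
1 − 0.096078 = 0.903922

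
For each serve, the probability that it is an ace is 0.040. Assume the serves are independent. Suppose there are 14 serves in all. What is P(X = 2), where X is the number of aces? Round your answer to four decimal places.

0.0892

X ~ Binomial(n=14, p=0.04).
P(X=2) = C(14,2) · p^2 · (1−p)^12
= 91 · 0.0016 · 0.61271 = 0.089211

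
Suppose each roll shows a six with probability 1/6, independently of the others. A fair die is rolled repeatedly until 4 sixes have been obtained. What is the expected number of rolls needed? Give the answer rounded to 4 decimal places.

24.0000

Y = total rolls until the fourth success; negative binomial with r=4, p=0.166667.
E[Y] = r / p = 4 / 0.166667 = 24.000000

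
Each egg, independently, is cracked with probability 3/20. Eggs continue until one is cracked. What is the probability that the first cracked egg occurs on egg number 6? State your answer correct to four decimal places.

Geometric (trials to first success), p = 0.15.
P(Y = 6) = (1−p)^5 · p = 0.44371 · 0.15 = 0.066556

0.0666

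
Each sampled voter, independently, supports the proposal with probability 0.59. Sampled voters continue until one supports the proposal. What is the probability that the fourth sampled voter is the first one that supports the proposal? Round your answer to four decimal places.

0.0407

Geometric (trials to first success), p = 0.59.
P(Y = 4) = (1−p)^3 · p = 0.068921 · 0.59 = 0.040663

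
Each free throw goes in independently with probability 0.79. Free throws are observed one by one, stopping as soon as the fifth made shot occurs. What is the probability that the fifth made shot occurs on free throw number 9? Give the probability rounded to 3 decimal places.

Y = trial on which the fifth success occurs; negative binomial, r=5, p=0.79.
P(Y=9) = C(8,4) · p^5 · (1−p)^4
= 70 · 0.30771 · 0.0019448 = 0.04189

0.042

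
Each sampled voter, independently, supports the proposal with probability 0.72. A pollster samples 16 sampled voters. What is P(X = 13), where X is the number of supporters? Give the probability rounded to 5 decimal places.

0.17178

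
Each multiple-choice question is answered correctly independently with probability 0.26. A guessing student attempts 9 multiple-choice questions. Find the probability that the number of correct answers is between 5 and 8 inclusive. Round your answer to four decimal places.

0.0571

X ~ Binomial(9, 0.26); P(5 ≤ X ≤ 8) = Σ C(9,k) p^k (1−p)^(9−k) over k:
  k=5: C(9,5)·0.26^5·0.74^4 = 0.044892
  k=6: C(9,6)·0.26^6·0.74^3 = 0.010515
  k=7: C(9,7)·0.26^7·0.74^2 = 0.001583
  k=8: C(9,8)·0.26^8·0.74^1 = 0.000139
Total = 0.057129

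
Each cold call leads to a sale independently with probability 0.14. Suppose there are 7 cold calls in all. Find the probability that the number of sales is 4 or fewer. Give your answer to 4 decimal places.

X ~ Binomial(7, 0.14); P(X ≤ 4) = Σ C(7,k) p^k (1−p)^(7−k) over k:
  k=0: C(7,0)·0.14^0·0.86^7 = 0.347928
  k=1: C(7,1)·0.14^1·0.86^6 = 0.396476
  k=2: C(7,2)·0.14^2·0.86^5 = 0.193628
  k=3: C(7,3)·0.14^3·0.86^4 = 0.052535
  k=4: C(7,4)·0.14^4·0.86^3 = 0.008552
Total = 0.999118

0.9991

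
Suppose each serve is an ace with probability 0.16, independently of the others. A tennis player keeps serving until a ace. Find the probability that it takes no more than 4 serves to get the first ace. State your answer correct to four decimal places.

0.5021

Y = number of serves to the first success; geometric, p = 0.16.
P(Y ≤ 4) = 1 − (1−p)^4 = 1 − 0.497871 = 0.502129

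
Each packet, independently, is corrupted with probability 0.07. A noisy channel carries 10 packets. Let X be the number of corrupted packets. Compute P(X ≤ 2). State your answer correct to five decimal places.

0.97166

X ~ Binomial(10, 0.07); P(X ≤ 2) = Σ C(10,k) p^k (1−p)^(10−k) over k:
  k=0: C(10,0)·0.07^0·0.93^10 = 0.4839823
  k=1: C(10,1)·0.07^1·0.93^9 = 0.3642878
  k=2: C(10,2)·0.07^2·0.93^8 = 0.1233878
Total = 0.9716579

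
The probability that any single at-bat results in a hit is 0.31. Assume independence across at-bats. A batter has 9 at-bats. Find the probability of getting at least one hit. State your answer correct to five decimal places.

P(at least one) = 1 − P(none) = 1 − (1 − 0.31)^9
= 1 − 0.0354521 = 0.9645479

0.96455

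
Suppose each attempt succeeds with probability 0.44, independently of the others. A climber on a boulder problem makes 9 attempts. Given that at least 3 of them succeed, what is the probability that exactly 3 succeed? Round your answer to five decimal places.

0.26400

X ~ Binomial(9, 0.44). Want P(X=3 | X≥3) = P(X=3) / P(X≥3).
P(X=3) = C(9,3)·0.44^3·0.56^6 = 0.2206813
P(X≥3) = 1 − 0.0054162 − 0.0383001 − 0.1203716 = 0.8359122
Ratio = 0.2206813 / 0.8359122 = 0.2640005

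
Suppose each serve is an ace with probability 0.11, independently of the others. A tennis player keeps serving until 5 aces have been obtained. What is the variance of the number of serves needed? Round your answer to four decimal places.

367.7686

Y = total serves until the fifth success; negative binomial with r=5, p=0.11.
Var(Y) = r(1−p)/p² = 5·0.89 / 0.11² = 367.768595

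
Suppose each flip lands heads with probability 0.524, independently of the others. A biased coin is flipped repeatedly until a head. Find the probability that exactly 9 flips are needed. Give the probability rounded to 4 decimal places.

0.0014

Geometric (trials to first success), p = 0.524.
P(Y = 9) = (1−p)^8 · p = 0.0026355 · 0.524 = 0.001381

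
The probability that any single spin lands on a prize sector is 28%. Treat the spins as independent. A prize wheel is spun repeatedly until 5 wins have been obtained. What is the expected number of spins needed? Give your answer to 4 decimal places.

Y = total spins until the fifth success; negative binomial with r=5, p=0.28.
E[Y] = r / p = 5 / 0.28 = 17.857143

17.8571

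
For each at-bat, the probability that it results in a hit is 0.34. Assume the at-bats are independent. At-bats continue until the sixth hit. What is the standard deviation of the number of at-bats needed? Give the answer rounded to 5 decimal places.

Y = total at-bats until the sixth success; negative binomial with r=6, p=0.34.
SD(Y) = √[r(1−p)/p²] = √(34.2560554) = 5.8528673

5.85287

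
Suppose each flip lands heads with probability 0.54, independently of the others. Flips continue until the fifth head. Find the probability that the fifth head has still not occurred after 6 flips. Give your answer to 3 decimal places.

0.848

Needing more than 6 flips ⇔ fewer than 5 successes in the first 6. With X ~ Binomial(6, 0.54), P(Y > 6) = P(X ≤ 4).
  k=0: C(6,0)·0.54^0·0.46^6 = 0.00947
  k=1: C(6,1)·0.54^1·0.46^5 = 0.06673
  k=2: C(6,2)·0.54^2·0.46^4 = 0.19584
  k=3: C(6,3)·0.54^3·0.46^3 = 0.30654
  k=4: C(6,4)·0.54^4·0.46^2 = 0.26989
P(X ≤ 4) = 0.84848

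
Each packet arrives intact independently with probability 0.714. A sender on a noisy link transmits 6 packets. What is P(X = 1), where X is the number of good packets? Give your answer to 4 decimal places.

0.0082

X ~ Binomial(n=6, p=0.714).
P(X=1) = C(6,1) · p^1 · (1−p)^5
= 6 · 0.714 · 0.0019135 = 0.008197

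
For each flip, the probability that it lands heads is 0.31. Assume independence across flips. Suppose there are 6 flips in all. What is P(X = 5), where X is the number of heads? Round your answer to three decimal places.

X ~ Binomial(n=6, p=0.31).
P(X=5) = C(6,5) · p^5 · (1−p)^1
= 6 · 0.0028629 · 0.69 = 0.01185

0.012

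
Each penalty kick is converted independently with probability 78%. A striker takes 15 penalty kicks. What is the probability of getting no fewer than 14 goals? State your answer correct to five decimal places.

0.12589

X ~ Binomial(15, 0.78); P(X ≥ 14) = Σ C(15,k) p^k (1−p)^(15−k) over k:
  k=14: C(15,14)·0.78^14·0.22^1 = 0.1018212
  k=15: C(15,15)·0.78^15·0.22^0 = 0.0240668
Total = 0.1258881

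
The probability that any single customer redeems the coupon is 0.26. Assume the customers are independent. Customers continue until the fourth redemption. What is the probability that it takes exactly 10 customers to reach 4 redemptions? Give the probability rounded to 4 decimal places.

0.0630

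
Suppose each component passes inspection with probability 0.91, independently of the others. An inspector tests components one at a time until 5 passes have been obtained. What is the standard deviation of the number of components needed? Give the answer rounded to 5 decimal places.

Y = total components until the fifth success; negative binomial with r=5, p=0.91.
SD(Y) = √[r(1−p)/p²] = √(0.5434126) = 0.7371653

0.73717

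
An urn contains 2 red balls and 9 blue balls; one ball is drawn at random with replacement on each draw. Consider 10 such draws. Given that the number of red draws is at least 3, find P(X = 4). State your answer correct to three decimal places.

X ~ Binomial(10, 0.181818). Want P(X=4 | X≥3) = P(X=4) / P(X≥3).
P(X=4) = C(10,4)·0.181818^4·0.818182^6 = 0.06884
P(X≥3) = 1 − 0.13443 − 0.29873 − 0.29873 = 0.26810
Ratio = 0.06884 / 0.26810 = 0.25679

0.257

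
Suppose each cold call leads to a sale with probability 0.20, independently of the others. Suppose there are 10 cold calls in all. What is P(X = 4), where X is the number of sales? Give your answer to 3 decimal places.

0.088

X ~ Binomial(n=10, p=0.20).
P(X=4) = C(10,4) · p^4 · (1−p)^6
= 210 · 0.0016 · 0.26214 = 0.08808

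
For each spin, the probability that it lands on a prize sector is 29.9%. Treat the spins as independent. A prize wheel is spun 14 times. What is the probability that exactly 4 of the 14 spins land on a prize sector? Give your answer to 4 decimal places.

0.2292

X ~ Binomial(n=14, p=0.299).
P(X=4) = C(14,4) · p^4 · (1−p)^10
= 1001 · 0.0079925 · 0.028654 = 0.229245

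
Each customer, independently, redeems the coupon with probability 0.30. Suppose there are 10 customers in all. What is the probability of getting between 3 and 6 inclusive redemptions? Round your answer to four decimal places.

0.6066

X ~ Binomial(10, 0.30); P(3 ≤ X ≤ 6) = Σ C(10,k) p^k (1−p)^(10−k) over k:
  k=3: C(10,3)·0.30^3·0.70^7 = 0.266828
  k=4: C(10,4)·0.30^4·0.70^6 = 0.200121
  k=5: C(10,5)·0.30^5·0.70^5 = 0.102919
  k=6: C(10,6)·0.30^6·0.70^4 = 0.036757
Total = 0.606625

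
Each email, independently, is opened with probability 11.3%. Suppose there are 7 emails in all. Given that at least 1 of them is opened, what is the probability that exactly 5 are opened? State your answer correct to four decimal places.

X ~ Binomial(7, 0.113). Want P(X=5 | X≥1) = P(X=5) / P(X≥1).
P(X=5) = C(7,5)·0.113^5·0.887^2 = 0.000304
P(X≥1) = 1 − 0.431982 = 0.568018
Ratio = 0.000304 / 0.568018 = 0.000536

0.0005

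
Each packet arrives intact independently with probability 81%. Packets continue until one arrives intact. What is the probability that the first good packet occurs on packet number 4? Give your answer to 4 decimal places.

0.0056

Geometric (trials to first success), p = 0.81.
P(Y = 4) = (1−p)^3 · p = 0.006859 · 0.81 = 0.005556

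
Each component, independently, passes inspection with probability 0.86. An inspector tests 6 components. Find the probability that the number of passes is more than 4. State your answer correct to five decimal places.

0.79973

X ~ Binomial(6, 0.86); P(X ≥ 5) = Σ C(6,k) p^k (1−p)^(6−k) over k:
  k=5: C(6,5)·0.86^5·0.14^1 = 0.3951587
  k=6: C(6,6)·0.86^6·0.14^0 = 0.4045672
Total = 0.7997259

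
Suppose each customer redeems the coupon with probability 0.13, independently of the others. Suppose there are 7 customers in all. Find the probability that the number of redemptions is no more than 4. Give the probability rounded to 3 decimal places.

0.999

X ~ Binomial(7, 0.13); P(X ≤ 4) = Σ C(7,k) p^k (1−p)^(7−k) over k:
  k=0: C(7,0)·0.13^0·0.87^7 = 0.37725
  k=1: C(7,1)·0.13^1·0.87^6 = 0.39460
  k=2: C(7,2)·0.13^2·0.87^5 = 0.17689
  k=3: C(7,3)·0.13^3·0.87^4 = 0.04405
  k=4: C(7,4)·0.13^4·0.87^3 = 0.00658
Total = 0.99938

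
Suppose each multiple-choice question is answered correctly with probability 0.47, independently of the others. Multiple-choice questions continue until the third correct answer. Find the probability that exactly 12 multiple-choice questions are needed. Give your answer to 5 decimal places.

0.01884

Y = trial on which the third success occurs; negative binomial, r=3, p=0.47.
P(Y=12) = C(11,2) · p^3 · (1−p)^9
= 55 · 0.10382 · 0.0032998 = 0.0188425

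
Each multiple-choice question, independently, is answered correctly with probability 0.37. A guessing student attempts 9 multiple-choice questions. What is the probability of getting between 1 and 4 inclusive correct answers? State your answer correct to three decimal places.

X ~ Binomial(9, 0.37); P(1 ≤ X ≤ 4) = Σ C(9,k) p^k (1−p)^(9−k) over k:
  k=1: C(9,1)·0.37^1·0.63^8 = 0.08264
  k=2: C(9,2)·0.37^2·0.63^7 = 0.19413
  k=3: C(9,3)·0.37^3·0.63^6 = 0.26603
  k=4: C(9,4)·0.37^4·0.63^5 = 0.23436
Total = 0.77715

0.777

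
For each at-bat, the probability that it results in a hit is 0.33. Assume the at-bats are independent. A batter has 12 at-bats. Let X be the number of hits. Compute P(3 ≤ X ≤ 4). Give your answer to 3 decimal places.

X ~ Binomial(12, 0.33); P(3 ≤ X ≤ 4) = Σ C(12,k) p^k (1−p)^(12−k) over k:
  k=3: C(12,3)·0.33^3·0.67^9 = 0.21510
  k=4: C(12,4)·0.33^4·0.67^8 = 0.23837
Total = 0.45347

0.453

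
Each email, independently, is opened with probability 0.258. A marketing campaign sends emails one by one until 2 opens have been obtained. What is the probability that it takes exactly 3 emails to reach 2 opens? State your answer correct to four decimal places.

Y = trial on which the second success occurs; negative binomial, r=2, p=0.258.
P(Y=3) = C(2,1) · p^2 · (1−p)^1
= 2 · 0.066564 · 0.742 = 0.098781

0.0988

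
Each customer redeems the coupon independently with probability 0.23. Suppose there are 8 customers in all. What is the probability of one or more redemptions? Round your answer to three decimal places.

P(at least one) = 1 − P(none) = 1 − (1 − 0.23)^8
= 1 − 0.12357 = 0.87643

0.876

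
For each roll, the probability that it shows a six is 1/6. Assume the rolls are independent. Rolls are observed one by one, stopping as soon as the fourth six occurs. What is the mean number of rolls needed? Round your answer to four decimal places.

24.0000

Y = total rolls until the fourth success; negative binomial with r=4, p=0.166667.
E[Y] = r / p = 4 / 0.166667 = 24.000000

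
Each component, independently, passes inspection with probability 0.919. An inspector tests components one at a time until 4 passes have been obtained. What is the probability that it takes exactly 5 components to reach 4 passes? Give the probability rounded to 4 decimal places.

0.2311

Y = trial on which the fourth success occurs; negative binomial, r=4, p=0.919.
P(Y=5) = C(4,3) · p^4 · (1−p)^1
= 4 · 0.71328 · 0.081 = 0.231104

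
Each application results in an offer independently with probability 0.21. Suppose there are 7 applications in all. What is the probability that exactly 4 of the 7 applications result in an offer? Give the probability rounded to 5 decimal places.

X ~ Binomial(n=7, p=0.21).
P(X=4) = C(7,4) · p^4 · (1−p)^3
= 35 · 0.0019448 · 0.49304 = 0.0335604

0.03356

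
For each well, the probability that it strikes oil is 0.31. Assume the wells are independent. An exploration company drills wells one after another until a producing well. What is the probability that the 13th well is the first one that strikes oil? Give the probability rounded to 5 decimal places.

Geometric (trials to first success), p = 0.31.
P(Y = 13) = (1−p)^12 · p = 0.011646 · 0.31 = 0.0036104

0.00361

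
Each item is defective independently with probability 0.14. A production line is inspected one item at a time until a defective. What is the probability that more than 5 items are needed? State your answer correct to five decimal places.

Y = number of items to the first success; geometric, p = 0.14.
P(Y > 5) = P(first 5 all fail) = (1−p)^5 = 0.4704270

0.47043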